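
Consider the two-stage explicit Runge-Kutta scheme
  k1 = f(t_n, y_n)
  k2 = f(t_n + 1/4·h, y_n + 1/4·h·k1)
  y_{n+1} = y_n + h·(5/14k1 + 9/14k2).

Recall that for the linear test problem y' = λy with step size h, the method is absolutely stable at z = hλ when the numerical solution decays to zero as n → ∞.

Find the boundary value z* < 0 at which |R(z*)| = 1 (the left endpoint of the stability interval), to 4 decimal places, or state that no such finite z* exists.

z* = -6.2222.

Set f=λy, z=hλ:
  k1=λy_n ⇒ h·k1=z·y_n;  k2=λ(1+1/4z)y_n ⇒ h·k2=z(1+1/4z)y_n
  y_{n+1}/y_n = 1 + 5/14z + 9/14z(1+1/4z) = 1 + z + 9/56z²
  Hence R(z) = 1 + z + 9/56z².

Find x<0 with |R(x)|<1.
x=-1.71: |R|=0.2401
R=1: x+9/56x²=0 ⇒ x=−56/9=-6.2222; min R=1−1/(4·9/56)=-0.5556>−1
Confirm numerically:
  x=-5.454: |R|=0.32663 <1
  x=-4.898: |R|=0.04240 <1
  x=-3.727: |R|=0.49459 <1
  x=-6.658: |R|=1.46630 >1
  x=-6.469: |R|=1.25657 >1
  x=-6.367: |R|=1.14815 >1
Interval (-6.2222, 0).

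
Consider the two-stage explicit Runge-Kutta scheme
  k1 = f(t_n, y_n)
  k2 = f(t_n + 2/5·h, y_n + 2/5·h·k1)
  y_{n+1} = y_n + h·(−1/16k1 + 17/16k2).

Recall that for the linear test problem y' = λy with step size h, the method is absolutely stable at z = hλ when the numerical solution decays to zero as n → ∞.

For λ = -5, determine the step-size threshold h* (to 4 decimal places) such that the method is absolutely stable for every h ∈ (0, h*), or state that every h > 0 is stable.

(-2.3529,0); λ=-5 ⇒ h* = (40/17)/5 = 0.4706.

On y'=λy, z=hλ:
  k1=λy_n ⇒ h·k1=z·y_n;  k2=λ(1+2/5z)y_n ⇒ h·k2=z(1+2/5z)y_n
  y_{n+1}/y_n = 1 − 1/16z + 17/16z(1+2/5z) = 1 + z + 17/40z²
  so R(z) = 1 + z + 17/40z².

Need |R(x)|<1, x<0.
x=-1.23: |R|=0.4130
R=1: x+17/40x²=0 ⇒ x=−40/17=-2.3529; min R=1−1/(4·17/40)=0.4118>−1
Confirm numerically:
  x=-1.782: |R|=0.56760 <1
  x=-1.115: |R|=0.41337 <1
  x=-1.074: |R|=0.41623 <1
  x=-2.676: |R|=1.36741 >1
  x=-2.592: |R|=1.26335 >1
  x=-2.459: |R|=1.11084 >1
Interval (-2.3529, 0).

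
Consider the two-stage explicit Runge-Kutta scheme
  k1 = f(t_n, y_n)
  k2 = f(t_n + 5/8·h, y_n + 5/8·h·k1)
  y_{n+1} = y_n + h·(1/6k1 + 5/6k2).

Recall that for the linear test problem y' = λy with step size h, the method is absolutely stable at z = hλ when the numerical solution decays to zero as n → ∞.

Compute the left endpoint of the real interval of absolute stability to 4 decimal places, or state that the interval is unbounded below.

z* = -1.9200.

Set f=λy, z=hλ:
  k1=λy_n ⇒ h·k1=z·y_n;  k2=λ(1+5/8z)y_n ⇒ h·k2=z(1+5/8z)y_n
  y_{n+1}/y_n = 1 + 1/6z + 5/6z(1+5/8z) = 1 + z + 25/48z²
  so R(z) = 1 + z + 25/48z².

Need |R(x)|<1, x<0.
x=-1.19: |R|=0.5476
R=1: x+25/48x²=0 ⇒ x=−48/25=-1.9200; min R=1−1/(4·25/48)=0.5200>−1
Confirm numerically:
  x=-1.326: |R|=0.58977 <1
  x=-1.065: |R|=0.52574 <1
  x=-1.052: |R|=0.52441 <1
  x=-2.509: |R|=1.76969 >1
  x=-2.312: |R|=1.47203 >1
Stable set (-1.9200, 0).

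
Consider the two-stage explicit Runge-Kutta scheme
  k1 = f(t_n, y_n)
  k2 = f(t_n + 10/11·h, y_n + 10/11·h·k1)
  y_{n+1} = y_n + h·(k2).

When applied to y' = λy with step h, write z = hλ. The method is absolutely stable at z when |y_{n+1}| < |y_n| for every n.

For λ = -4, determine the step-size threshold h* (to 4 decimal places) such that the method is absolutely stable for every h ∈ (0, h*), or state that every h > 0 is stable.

On y'=λy, z=hλ:
  k1=λy_n ⇒ h·k1=z·y_n;  k2=λ(1+10/11z)y_n ⇒ h·k2=z(1+10/11z)y_n
  y_{n+1}/y_n = 1 + z(1+10/11z) = 1 + z + 10/11z²
  so R(z) = 1 + z + 10/11z².

Find x<0 with |R(x)|<1.
x=-1: |R|=0.9091
R=1: x+10/11x²=0 ⇒ x=−11/10=-1.1000; min R=1−1/(4·10/11)=0.7250>−1
Confirm numerically:
  x=-1.042: |R|=0.94506 <1
  x=-0.808: |R|=0.78551 <1
  x=-0.624: |R|=0.72998 <1
  x=-0.516: |R|=0.72605 <1
  x=-1.400: |R|=1.38182 >1
  x=-1.319: |R|=1.26260 >1
So |R|<1 on (-1.1000, 0).

(-1.1000,0); λ=-4 ⇒ h* = (11/10)/4 = 0.2750.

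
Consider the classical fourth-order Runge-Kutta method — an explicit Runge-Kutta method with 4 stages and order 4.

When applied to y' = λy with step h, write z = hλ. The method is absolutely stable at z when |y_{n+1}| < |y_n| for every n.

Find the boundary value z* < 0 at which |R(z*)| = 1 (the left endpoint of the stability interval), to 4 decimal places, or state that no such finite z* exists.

left endpoint -2.7853.

Set f=λy, z=hλ:
  order 4, 4-stage ⇒ R(z)=1+z+z^2/2+z^3/6+z^4/24
  (e.g. R(-0.93)=0.39956, |R|=0.39956)

Solve |R(x)|<1 on ℝ⁻.
x=-0.93: |R|=0.3996
|R(-2.19)|=0.4159 |R(-1.6)|=0.2704 |R(-0.89)|=0.4147
Bisect:
  x_lo=-3.2201 |R|=1.8795  x_hi=-0.1172 |R|=0.8894
  mid=-1.66869 |R|=0.27222 →hi
  mid=-2.44442 |R|=0.59648 →hi
  mid=-2.83228 |R|=1.07318 →lo
  mid=-2.63835 |R|=0.80013 →hi
  mid=-2.73531 |R|=0.92722 →hi
  mid=-2.78380 |R|=0.99774 →hi
  mid=-2.80804 |R|=1.03483 →lo
  mid=-2.79592 |R|=1.01613 →lo
  mid=-2.78986 |R|=1.00690 →lo
  mid=-2.78683 |R|=1.00231 →lo
  ...
  [-2.78531,-2.78512] ⇒ x*=-2.7853
Stable set (-2.7853, 0).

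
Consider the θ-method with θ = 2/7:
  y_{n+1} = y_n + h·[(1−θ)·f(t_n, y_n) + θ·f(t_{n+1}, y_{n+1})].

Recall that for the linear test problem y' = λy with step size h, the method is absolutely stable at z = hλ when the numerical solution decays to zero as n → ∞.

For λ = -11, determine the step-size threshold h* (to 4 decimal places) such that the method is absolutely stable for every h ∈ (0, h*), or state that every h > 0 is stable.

Set f=λy, z=hλ:
  y_{n+1} = y_n + z·[5/7·y_n + 2/7·y_{n+1}] ⇒ (1 − 2/7z)y_{n+1} = (1 + 5/7z)y_n
  ⇒ R(z) = (1 + 5/7z)/(1 − 2/7z).

Solve |R(x)|<1 on ℝ⁻.
x=-1: |R|=0.2222
R=−1: 1+5/7x = −1+2/7x ⇒ -3/7x=2 ⇒ x=2/(-3/7)=-4.6667
Confirm numerically:
  x=-3.460: |R|=0.73994 <1
  x=-2.869: |R|=0.57662 <1
  x=-2.023: |R|=0.28200 <1
  x=-5.092: |R|=1.07426 >1
  x=-4.757: |R|=1.01641 >1
Stable set (-4.6667, 0).

(-4.6667,0); λ=-11 ⇒ h* = (14/3)/11 = 0.4242.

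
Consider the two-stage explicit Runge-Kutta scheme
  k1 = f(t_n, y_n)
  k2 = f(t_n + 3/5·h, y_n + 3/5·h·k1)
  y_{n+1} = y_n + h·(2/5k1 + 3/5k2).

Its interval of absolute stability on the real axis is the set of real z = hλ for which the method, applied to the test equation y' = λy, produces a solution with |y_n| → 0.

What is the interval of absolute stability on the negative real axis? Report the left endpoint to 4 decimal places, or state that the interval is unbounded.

(-2.7778, 0).

Set f=λy, z=hλ:
  k1=λy_n ⇒ h·k1=z·y_n;  k2=λ(1+3/5z)y_n ⇒ h·k2=z(1+3/5z)y_n
  y_{n+1}/y_n = 1 + 2/5z + 3/5z(1+3/5z) = 1 + z + 9/25z²
  R(z) = 1 + z + 9/25z².

Solve |R(x)|<1 on ℝ⁻.
x=-1.71: |R|=0.3427
R=1: x+9/25x²=0 ⇒ x=−25/9=-2.7778; min R=1−1/(4·9/25)=0.3056>−1
Confirm numerically:
  x=-2.647: |R|=0.87538 <1
  x=-1.581: |R|=0.31884 <1
  x=-1.233: |R|=0.31430 <1
  x=-2.943: |R|=1.17505 >1
  x=-2.820: |R|=1.04286 >1
So |R|<1 on (-2.7778, 0).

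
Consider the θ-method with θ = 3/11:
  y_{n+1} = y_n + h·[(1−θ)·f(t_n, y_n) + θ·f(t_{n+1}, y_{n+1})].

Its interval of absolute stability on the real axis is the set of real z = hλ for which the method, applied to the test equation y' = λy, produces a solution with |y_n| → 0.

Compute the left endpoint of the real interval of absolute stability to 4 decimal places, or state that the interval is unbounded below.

Set f=λy, z=hλ:
  y_{n+1} = y_n + z·[8/11·y_n + 3/11·y_{n+1}] ⇒ (1 − 3/11z)y_{n+1} = (1 + 8/11z)y_n
  so R(z) = (1 + 8/11z)/(1 − 3/11z).

Solve |R(x)|<1 on ℝ⁻.
x=-0.44: |R|=0.6071
R=−1: 1+8/11x = −1+3/11x ⇒ -5/11x=2 ⇒ x=2/(-5/11)=-4.4000
Confirm numerically:
  x=-3.493: |R|=0.78886 <1
  x=-2.949: |R|=0.63445 <1
  x=-1.914: |R|=0.25756 <1
  x=-4.784: |R|=1.07573 >1
  x=-4.578: |R|=1.03598 >1
  x=-4.559: |R|=1.03222 >1
Stable set (-4.4000, 0).

left endpoint -4.4000.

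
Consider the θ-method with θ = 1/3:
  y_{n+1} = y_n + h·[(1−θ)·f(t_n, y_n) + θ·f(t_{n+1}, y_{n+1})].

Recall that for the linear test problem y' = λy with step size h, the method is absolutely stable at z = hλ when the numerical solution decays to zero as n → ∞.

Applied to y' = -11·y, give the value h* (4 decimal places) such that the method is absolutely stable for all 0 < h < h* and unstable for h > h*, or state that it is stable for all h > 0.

(-6.0000,0); λ=-11 ⇒ h* = (6)/11 = 0.5455.

On y'=λy, z=hλ:
  y_{n+1} = y_n + z·[2/3·y_n + 1/3·y_{n+1}] ⇒ (1 − 1/3z)y_{n+1} = (1 + 2/3z)y_n
  R(z) = (1 + 2/3z)/(1 − 1/3z).

Boundary: |R(x)|=1, x<0.
x=-1.63: |R|=0.0562
R=−1: 1+2/3x = −1+1/3x ⇒ -1/3x=2 ⇒ x=2/(-1/3)=-6.0000
Confirm numerically:
  x=-5.885: |R|=0.98706 <1
  x=-5.647: |R|=0.95918 <1
  x=-4.871: |R|=0.85656 <1
  x=-4.183: |R|=0.74704 <1
  x=-6.525: |R|=1.05512 >1
  x=-6.477: |R|=1.05033 >1
  x=-6.386: |R|=1.04113 >1
Interval (-6.0000, 0).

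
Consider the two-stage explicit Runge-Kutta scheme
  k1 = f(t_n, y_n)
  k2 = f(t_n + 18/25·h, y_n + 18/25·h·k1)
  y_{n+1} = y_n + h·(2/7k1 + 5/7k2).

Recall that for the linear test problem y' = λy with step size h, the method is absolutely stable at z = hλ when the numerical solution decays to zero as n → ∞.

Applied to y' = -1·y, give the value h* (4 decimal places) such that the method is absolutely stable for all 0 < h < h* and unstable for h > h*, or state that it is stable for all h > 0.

With y'=λy (z=hλ):
  k1=λy_n ⇒ h·k1=z·y_n;  k2=λ(1+18/25z)y_n ⇒ h·k2=z(1+18/25z)y_n
  y_{n+1}/y_n = 1 + 2/7z + 5/7z(1+18/25z) = 1 + z + 18/35z²
  R(z) = 1 + z + 18/35z².

Solve |R(x)|<1 on ℝ⁻.
x=-1.31: |R|=0.5726
R=1: x+18/35x²=0 ⇒ x=−35/18=-1.9444; min R=1−1/(4·18/35)=0.5139>−1
Confirm numerically:
  x=-1.908: |R|=0.96424 <1
  x=-1.726: |R|=0.80610 <1
  x=-1.103: |R|=0.52268 <1
  x=-2.162: |R|=1.24190 >1
  x=-2.099: |R|=1.16684 >1
Interval (-1.9444, 0).

(-1.9444,0); λ=-1 ⇒ h* = (35/18)/1 = 1.9444.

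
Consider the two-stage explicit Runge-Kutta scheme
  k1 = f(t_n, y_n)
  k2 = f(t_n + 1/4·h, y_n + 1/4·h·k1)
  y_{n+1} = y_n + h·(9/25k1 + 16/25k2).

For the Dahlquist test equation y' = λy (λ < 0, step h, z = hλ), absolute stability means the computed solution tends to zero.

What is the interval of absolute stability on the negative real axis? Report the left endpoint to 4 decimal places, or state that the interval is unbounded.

Test eqn y'=λy, z=hλ:
  k1=λy_n ⇒ h·k1=z·y_n;  k2=λ(1+1/4z)y_n ⇒ h·k2=z(1+1/4z)y_n
  y_{n+1}/y_n = 1 + 9/25z + 16/25z(1+1/4z) = 1 + z + 4/25z²
  Hence R(z) = 1 + z + 4/25z².

Find x<0 with |R(x)|<1.
x=-0.46: |R|=0.5739
R=1: x+4/25x²=0 ⇒ x=−25/4=-6.2500; min R=1−1/(4·4/25)=-0.5625>−1
Confirm numerically:
  x=-5.527: |R|=0.36064 <1
  x=-4.806: |R|=0.11038 <1
  x=-3.840: |R|=0.48070 <1
  x=-3.590: |R|=0.52790 <1
  x=-6.704: |R|=1.48698 >1
  x=-6.702: |R|=1.48469 >1
  x=-6.356: |R|=1.10780 >1
Stable set (-6.2500, 0).

(-6.2500, 0).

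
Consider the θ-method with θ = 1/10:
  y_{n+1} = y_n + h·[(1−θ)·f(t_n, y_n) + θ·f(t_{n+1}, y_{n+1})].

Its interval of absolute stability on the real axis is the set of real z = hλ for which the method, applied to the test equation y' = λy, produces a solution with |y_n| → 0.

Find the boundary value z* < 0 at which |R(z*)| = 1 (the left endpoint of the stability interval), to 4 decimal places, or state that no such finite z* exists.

left endpoint -2.5000.

Test eqn y'=λy, z=hλ:
  y_{n+1} = y_n + z·[9/10·y_n + 1/10·y_{n+1}] ⇒ (1 − 1/10z)y_{n+1} = (1 + 9/10z)y_n
  R(z) = (1 + 9/10z)/(1 − 1/10z).

Boundary: |R(x)|=1, x<0.
x=-0.75: |R|=0.3023
R=−1: 1+9/10x = −1+1/10x ⇒ -4/5x=2 ⇒ x=2/(-4/5)=-2.5000
Confirm numerically:
  x=-2.253: |R|=0.83873 <1
  x=-1.958: |R|=0.63740 <1
  x=-1.260: |R|=0.11901 <1
  x=-1.208: |R|=0.07780 <1
  x=-2.771: |R|=1.16976 >1
  x=-2.678: |R|=1.11232 >1
Interval (-2.5000, 0).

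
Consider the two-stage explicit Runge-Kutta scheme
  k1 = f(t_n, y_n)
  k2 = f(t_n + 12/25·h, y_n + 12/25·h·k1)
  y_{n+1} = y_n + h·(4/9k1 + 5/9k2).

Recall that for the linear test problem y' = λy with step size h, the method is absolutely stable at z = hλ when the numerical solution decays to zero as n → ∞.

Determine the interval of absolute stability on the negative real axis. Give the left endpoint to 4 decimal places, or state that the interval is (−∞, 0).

z∈(-3.7500,0).

Test eqn y'=λy, z=hλ:
  k1=λy_n ⇒ h·k1=z·y_n;  k2=λ(1+12/25z)y_n ⇒ h·k2=z(1+12/25z)y_n
  y_{n+1}/y_n = 1 + 4/9z + 5/9z(1+12/25z) = 1 + z + 4/15z²
  so R(z) = 1 + z + 4/15z².

Find x<0 with |R(x)|<1.
x=-1.18: |R|=0.1913
R=1: x+4/15x²=0 ⇒ x=−15/4=-3.7500; min R=1−1/(4·4/15)=0.0625>−1
Confirm numerically:
  x=-3.402: |R|=0.68429 <1
  x=-3.354: |R|=0.64582 <1
  x=-3.189: |R|=0.52293 <1
  x=-4.322: |R|=1.65925 >1
  x=-3.804: |R|=1.05478 >1
So |R|<1 on (-3.7500, 0).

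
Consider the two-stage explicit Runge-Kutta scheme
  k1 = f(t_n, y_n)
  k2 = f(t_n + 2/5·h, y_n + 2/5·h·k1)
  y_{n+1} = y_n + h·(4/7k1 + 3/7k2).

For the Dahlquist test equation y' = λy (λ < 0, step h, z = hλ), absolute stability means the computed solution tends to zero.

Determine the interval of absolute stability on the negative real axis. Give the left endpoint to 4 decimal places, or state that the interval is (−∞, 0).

Set f=λy, z=hλ:
  k1=λy_n ⇒ h·k1=z·y_n;  k2=λ(1+2/5z)y_n ⇒ h·k2=z(1+2/5z)y_n
  y_{n+1}/y_n = 1 + 4/7z + 3/7z(1+2/5z) = 1 + z + 6/35z²
  Hence R(z) = 1 + z + 6/35z².

Find x<0 with |R(x)|<1.
x=-1.48: |R|=0.1045
R=1: x+6/35x²=0 ⇒ x=−35/6=-5.8333; min R=1−1/(4·6/35)=-0.4583>−1
Confirm numerically:
  x=-5.070: |R|=0.33655 <1
  x=-5.069: |R|=0.33582 <1
  x=-3.065: |R|=0.45456 <1
  x=-6.096: |R|=1.27449 >1
  x=-5.970: |R|=1.13987 >1
Stable set (-5.8333, 0).

(-5.8333, 0).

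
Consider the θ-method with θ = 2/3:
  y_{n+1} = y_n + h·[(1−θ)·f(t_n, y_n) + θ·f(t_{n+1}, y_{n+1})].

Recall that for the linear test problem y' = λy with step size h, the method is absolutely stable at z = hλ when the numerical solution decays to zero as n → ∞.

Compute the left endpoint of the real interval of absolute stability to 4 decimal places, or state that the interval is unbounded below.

Test eqn y'=λy, z=hλ:
  y_{n+1} = y_n + z·[1/3·y_n + 2/3·y_{n+1}] ⇒ (1 − 2/3z)y_{n+1} = (1 + 1/3z)y_n
  Hence R(z) = (1 + 1/3z)/(1 − 2/3z).

Need |R(x)|<1, x<0.
x=-1.17: |R|=0.3427
x=-2: |R|=0.1429
x=-10: |R|=0.3043
x=-100: |R|=0.4778
θ=2/3≥1/2 ⇒ |1+1/3x|<|1−2/3x| ∀x<0 ⇒ stable on all of ℝ⁻.

interval (−∞, 0).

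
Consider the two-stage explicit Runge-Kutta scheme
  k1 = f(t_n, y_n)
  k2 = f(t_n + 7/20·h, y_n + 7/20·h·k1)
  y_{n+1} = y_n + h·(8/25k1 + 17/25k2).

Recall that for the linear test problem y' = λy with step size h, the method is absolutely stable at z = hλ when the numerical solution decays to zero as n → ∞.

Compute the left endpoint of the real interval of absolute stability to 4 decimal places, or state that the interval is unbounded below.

z* = -4.2017.

On y'=λy, z=hλ:
  k1=λy_n ⇒ h·k1=z·y_n;  k2=λ(1+7/20z)y_n ⇒ h·k2=z(1+7/20z)y_n
  y_{n+1}/y_n = 1 + 8/25z + 17/25z(1+7/20z) = 1 + z + 119/500z²
  so R(z) = 1 + z + 119/500z².

Need |R(x)|<1, x<0.
x=-1.12: |R|=0.1785
R=1: x+119/500x²=0 ⇒ x=−500/119=-4.2017; min R=1−1/(4·119/500)=-0.0504>−1
Confirm numerically:
  x=-2.860: |R|=0.08674 <1
  x=-2.647: |R|=0.02057 <1
  x=-1.867: |R|=0.03741 <1
  x=-1.841: |R|=0.03435 <1
  x=-4.593: |R|=1.42776 >1
  x=-4.480: |R|=1.29676 >1
So |R|<1 on (-4.2017, 0).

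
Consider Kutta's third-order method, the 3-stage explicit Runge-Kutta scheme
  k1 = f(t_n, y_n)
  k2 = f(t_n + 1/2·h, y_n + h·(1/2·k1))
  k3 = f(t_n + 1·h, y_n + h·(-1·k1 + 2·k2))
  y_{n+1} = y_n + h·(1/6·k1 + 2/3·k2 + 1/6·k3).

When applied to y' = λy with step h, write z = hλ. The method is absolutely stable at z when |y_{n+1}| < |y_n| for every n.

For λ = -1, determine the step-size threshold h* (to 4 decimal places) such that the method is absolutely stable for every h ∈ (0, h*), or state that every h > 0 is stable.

Test eqn y'=λy, z=hλ:
  order 3, 3-stage ⇒ R(z)=1+z+z^2/2+z^3/6
  (e.g. R(-1.24)=0.21103, |R|=0.21103)

Solve |R(x)|<1 on ℝ⁻.
x=-1.24: |R|=0.2110
|R(-2.52)|=1.0120 |R(-2.02)|=0.3535 |R(-1.33)|=0.1623
Bisect:
  x_lo=-3.1523 |R|=2.4046  x_hi=-0.3845 |R|=0.6799
  mid=-1.76842 |R|=0.12650 →hi
  mid=-2.46037 |R|=0.91593 →hi
  mid=-2.80634 |R|=1.55215 →lo
  mid=-2.63335 |R|=1.20960 →lo
  mid=-2.54686 |R|=1.05698 →lo
  mid=-2.50361 |R|=0.98505 →hi
  mid=-2.52524 |R|=1.02066 →lo
  mid=-2.51442 |R|=1.00276 →lo
  mid=-2.50902 |R|=0.99388 →hi
  ...
  [-2.51290,-2.51274] ⇒ x*=-2.5127
So |R|<1 on (-2.5127, 0).

(-2.5127,0); λ=-1 ⇒ h* = 2.5127.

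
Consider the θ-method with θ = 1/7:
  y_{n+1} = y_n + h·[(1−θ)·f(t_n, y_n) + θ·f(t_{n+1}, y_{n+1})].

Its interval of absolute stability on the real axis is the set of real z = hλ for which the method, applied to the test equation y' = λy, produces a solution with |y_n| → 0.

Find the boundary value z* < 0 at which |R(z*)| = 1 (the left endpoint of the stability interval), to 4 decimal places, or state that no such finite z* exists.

On y'=λy, z=hλ:
  y_{n+1} = y_n + z·[6/7·y_n + 1/7·y_{n+1}] ⇒ (1 − 1/7z)y_{n+1} = (1 + 6/7z)y_n
  R(z) = (1 + 6/7z)/(1 − 1/7z).

Boundary: |R(x)|=1, x<0.
x=-0.99: |R|=0.1327
R=−1: 1+6/7x = −1+1/7x ⇒ -5/7x=2 ⇒ x=2/(-5/7)=-2.8000
Confirm numerically:
  x=-2.481: |R|=0.83177 <1
  x=-2.384: |R|=0.77835 <1
  x=-1.928: |R|=0.51165 <1
  x=-1.801: |R|=0.43245 <1
  x=-3.360: |R|=1.27027 >1
  x=-2.889: |R|=1.04500 >1
Stable set (-2.8000, 0).

left endpoint -2.8000.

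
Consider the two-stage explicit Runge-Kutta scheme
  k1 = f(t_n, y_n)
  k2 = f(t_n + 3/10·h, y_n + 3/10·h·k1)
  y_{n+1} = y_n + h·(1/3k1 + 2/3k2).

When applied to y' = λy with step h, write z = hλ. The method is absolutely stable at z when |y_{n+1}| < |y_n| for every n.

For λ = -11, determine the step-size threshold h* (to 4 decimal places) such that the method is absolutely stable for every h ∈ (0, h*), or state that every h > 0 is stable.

With y'=λy (z=hλ):
  k1=λy_n ⇒ h·k1=z·y_n;  k2=λ(1+3/10z)y_n ⇒ h·k2=z(1+3/10z)y_n
  y_{n+1}/y_n = 1 + 1/3z + 2/3z(1+3/10z) = 1 + z + 1/5z²
  so R(z) = 1 + z + 1/5z².

Need |R(x)|<1, x<0.
x=-1.44: |R|=0.0253
R=1: x+1/5x²=0 ⇒ x=−5=-5.0000; min R=1−1/(4·1/5)=-0.2500>−1
Confirm numerically:
  x=-4.363: |R|=0.44415 <1
  x=-4.060: |R|=0.23672 <1
  x=-3.140: |R|=0.16808 <1
  x=-5.451: |R|=1.49168 >1
  x=-5.148: |R|=1.15238 >1
Interval (-5.0000, 0).

(-5.0000,0); λ=-11 ⇒ h* = (5)/11 = 0.4545.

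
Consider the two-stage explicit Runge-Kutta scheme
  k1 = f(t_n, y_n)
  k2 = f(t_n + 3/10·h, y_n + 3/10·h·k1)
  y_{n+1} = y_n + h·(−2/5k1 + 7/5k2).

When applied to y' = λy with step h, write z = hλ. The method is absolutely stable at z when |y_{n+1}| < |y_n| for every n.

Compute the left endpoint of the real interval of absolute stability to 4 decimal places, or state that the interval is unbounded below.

Test eqn y'=λy, z=hλ:
  k1=λy_n ⇒ h·k1=z·y_n;  k2=λ(1+3/10z)y_n ⇒ h·k2=z(1+3/10z)y_n
  y_{n+1}/y_n = 1 − 2/5z + 7/5z(1+3/10z) = 1 + z + 21/50z²
  R(z) = 1 + z + 21/50z².

Find x<0 with |R(x)|<1.
x=-1.25: |R|=0.4062
R=1: x+21/50x²=0 ⇒ x=−50/21=-2.3810; min R=1−1/(4·21/50)=0.4048>−1
Confirm numerically:
  x=-2.246: |R|=0.87270 <1
  x=-1.983: |R|=0.66856 <1
  x=-1.970: |R|=0.65998 <1
  x=-1.055: |R|=0.41247 <1
  x=-2.625: |R|=1.26906 >1
  x=-2.617: |R|=1.25945 >1
  x=-2.579: |R|=1.21452 >1
So |R|<1 on (-2.3810, 0).

left endpoint -2.3810.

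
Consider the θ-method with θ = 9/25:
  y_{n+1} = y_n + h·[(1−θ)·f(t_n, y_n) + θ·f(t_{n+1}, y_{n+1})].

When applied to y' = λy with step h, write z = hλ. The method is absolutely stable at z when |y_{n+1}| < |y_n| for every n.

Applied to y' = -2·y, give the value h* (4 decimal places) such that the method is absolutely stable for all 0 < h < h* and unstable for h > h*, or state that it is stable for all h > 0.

On y'=λy, z=hλ:
  y_{n+1} = y_n + z·[16/25·y_n + 9/25·y_{n+1}] ⇒ (1 − 9/25z)y_{n+1} = (1 + 16/25z)y_n
  ⇒ R(z) = (1 + 16/25z)/(1 − 9/25z).

Solve |R(x)|<1 on ℝ⁻.
x=-1.55: |R|=0.0051
R=−1: 1+16/25x = −1+9/25x ⇒ -7/25x=2 ⇒ x=2/(-7/25)=-7.1429
Confirm numerically:
  x=-5.996: |R|=0.89833 <1
  x=-4.598: |R|=0.73164 <1
  x=-3.908: |R|=0.62368 <1
  x=-3.370: |R|=0.52268 <1
  x=-7.566: |R|=1.03182 >1
  x=-7.515: |R|=1.02812 >1
  x=-7.291: |R|=1.01144 >1
Interval (-7.1429, 0).

(-7.1429,0); λ=-2 ⇒ h* = (50/7)/2 = 3.5714.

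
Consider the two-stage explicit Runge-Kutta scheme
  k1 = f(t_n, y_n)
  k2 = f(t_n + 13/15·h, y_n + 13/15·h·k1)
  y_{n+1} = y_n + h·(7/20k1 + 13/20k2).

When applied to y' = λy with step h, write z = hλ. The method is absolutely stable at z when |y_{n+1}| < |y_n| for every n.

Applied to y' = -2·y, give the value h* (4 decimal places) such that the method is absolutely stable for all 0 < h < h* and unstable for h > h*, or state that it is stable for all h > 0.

With y'=λy (z=hλ):
  k1=λy_n ⇒ h·k1=z·y_n;  k2=λ(1+13/15z)y_n ⇒ h·k2=z(1+13/15z)y_n
  y_{n+1}/y_n = 1 + 7/20z + 13/20z(1+13/15z) = 1 + z + 169/300z²
  so R(z) = 1 + z + 169/300z².

Boundary: |R(x)|=1, x<0.
x=-1.67: |R|=0.9011
R=1: x+169/300x²=0 ⇒ x=−300/169=-1.7751; min R=1−1/(4·169/300)=0.5562>−1
Confirm numerically:
  x=-1.331: |R|=0.66698 <1
  x=-1.272: |R|=0.63946 <1
  x=-0.731: |R|=0.57002 <1
  x=-2.319: |R|=1.71047 >1
  x=-2.092: |R|=1.37341 >1
Stable set (-1.7751, 0).

(-1.7751,0); λ=-2 ⇒ h* = (300/169)/2 = 0.8876.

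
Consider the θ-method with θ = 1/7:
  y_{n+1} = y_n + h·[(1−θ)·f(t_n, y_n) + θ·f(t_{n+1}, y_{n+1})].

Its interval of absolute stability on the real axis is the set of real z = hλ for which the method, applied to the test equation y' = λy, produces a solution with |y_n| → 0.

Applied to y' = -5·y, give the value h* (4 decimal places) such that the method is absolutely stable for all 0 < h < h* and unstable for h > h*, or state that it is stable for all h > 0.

(-2.8000,0); λ=-5 ⇒ h* = (14/5)/5 = 0.5600.

On y'=λy, z=hλ:
  y_{n+1} = y_n + z·[6/7·y_n + 1/7·y_{n+1}] ⇒ (1 − 1/7z)y_{n+1} = (1 + 6/7z)y_n
  ⇒ R(z) = (1 + 6/7z)/(1 − 1/7z).

Solve |R(x)|<1 on ℝ⁻.
x=-1.11: |R|=0.0419
R=−1: 1+6/7x = −1+1/7x ⇒ -5/7x=2 ⇒ x=2/(-5/7)=-2.8000
Confirm numerically:
  x=-2.070: |R|=0.59757 <1
  x=-1.598: |R|=0.30100 <1
  x=-1.464: |R|=0.21078 <1
  x=-1.276: |R|=0.07927 <1
  x=-3.349: |R|=1.26524 >1
  x=-3.322: |R|=1.25286 >1
  x=-3.182: |R|=1.18759 >1
So |R|<1 on (-2.8000, 0).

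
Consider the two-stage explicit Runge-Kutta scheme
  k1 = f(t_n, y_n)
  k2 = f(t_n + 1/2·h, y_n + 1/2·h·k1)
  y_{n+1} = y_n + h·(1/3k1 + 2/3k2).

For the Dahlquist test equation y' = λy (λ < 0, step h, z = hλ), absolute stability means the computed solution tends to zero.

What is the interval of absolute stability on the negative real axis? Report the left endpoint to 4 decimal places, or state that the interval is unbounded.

Set f=λy, z=hλ:
  k1=λy_n ⇒ h·k1=z·y_n;  k2=λ(1+1/2z)y_n ⇒ h·k2=z(1+1/2z)y_n
  y_{n+1}/y_n = 1 + 1/3z + 2/3z(1+1/2z) = 1 + z + 1/3z²
  so R(z) = 1 + z + 1/3z².

Need |R(x)|<1, x<0.
x=-0.49: |R|=0.5900
R=1: x+1/3x²=0 ⇒ x=−3=-3.0000; min R=1−1/(4·1/3)=0.2500>−1
Confirm numerically:
  x=-2.159: |R|=0.39476 <1
  x=-1.762: |R|=0.27288 <1
  x=-1.555: |R|=0.25101 <1
  x=-3.263: |R|=1.28606 >1
  x=-3.080: |R|=1.08213 >1
  x=-3.028: |R|=1.02826 >1
Stable set (-3.0000, 0).

z∈(-3.0000,0).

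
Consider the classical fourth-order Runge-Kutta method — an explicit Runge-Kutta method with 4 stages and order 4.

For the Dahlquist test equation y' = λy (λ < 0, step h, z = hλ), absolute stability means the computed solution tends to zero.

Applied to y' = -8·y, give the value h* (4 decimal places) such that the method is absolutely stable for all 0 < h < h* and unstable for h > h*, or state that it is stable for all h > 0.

(-2.7853,0); λ=-8 ⇒ h* = 0.3482.

On y'=λy, z=hλ:
  order 4, 4-stage ⇒ R(z)=1+z+z^2/2+z^3/6+z^4/24
  (e.g. R(-1.56)=0.27083, |R|=0.27083)

Solve |R(x)|<1 on ℝ⁻.
x=-1.56: |R|=0.2708
|R(-1.95)|=0.3179 |R(-1.79)|=0.2839 |R(-0.74)|=0.4788
Bisect:
  x_lo=-3.6001 |R|=3.1026  x_hi=-0.2442 |R|=0.7833
  mid=-1.92212 |R|=0.31033 →hi
  mid=-2.76109 |R|=0.96412 →hi
  mid=-3.18057 |R|=1.77891 →lo
  mid=-2.97083 |R|=1.31772 →lo
  mid=-2.86596 |R|=1.12859 →lo
  mid=-2.81353 |R|=1.04341 →lo
  mid=-2.78731 |R|=1.00304 →lo
  mid=-2.77420 |R|=0.98340 →hi
  mid=-2.78075 |R|=0.99318 →hi
  mid=-2.78403 |R|=0.99810 →hi
  ...
  [-2.78546,-2.78526] ⇒ x*=-2.7853
Interval (-2.7853, 0).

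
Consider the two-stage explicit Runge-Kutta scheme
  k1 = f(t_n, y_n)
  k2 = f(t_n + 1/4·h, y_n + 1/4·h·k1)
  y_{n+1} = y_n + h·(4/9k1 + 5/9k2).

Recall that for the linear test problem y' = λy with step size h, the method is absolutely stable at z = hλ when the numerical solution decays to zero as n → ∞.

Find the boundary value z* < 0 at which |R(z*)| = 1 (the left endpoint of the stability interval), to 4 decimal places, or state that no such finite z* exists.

z* = -7.2000.

With y'=λy (z=hλ):
  k1=λy_n ⇒ h·k1=z·y_n;  k2=λ(1+1/4z)y_n ⇒ h·k2=z(1+1/4z)y_n
  y_{n+1}/y_n = 1 + 4/9z + 5/9z(1+1/4z) = 1 + z + 5/36z²
  Hence R(z) = 1 + z + 5/36z².

Solve |R(x)|<1 on ℝ⁻.
x=-1.68: |R|=0.2880
R=1: x+5/36x²=0 ⇒ x=−36/5=-7.2000; min R=1−1/(4·5/36)=-0.8000>−1
Confirm numerically:
  x=-7.115: |R|=0.91600 <1
  x=-5.556: |R|=0.26862 <1
  x=-5.449: |R|=0.32517 <1
  x=-7.734: |R|=1.57361 >1
  x=-7.468: |R|=1.27798 >1
Stable set (-7.2000, 0).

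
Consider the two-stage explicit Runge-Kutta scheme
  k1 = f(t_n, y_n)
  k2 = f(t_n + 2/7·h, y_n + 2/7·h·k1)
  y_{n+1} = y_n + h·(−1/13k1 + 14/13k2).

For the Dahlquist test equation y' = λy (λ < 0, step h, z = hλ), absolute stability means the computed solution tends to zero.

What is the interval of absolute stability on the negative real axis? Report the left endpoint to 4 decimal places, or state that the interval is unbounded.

Test eqn y'=λy, z=hλ:
  k1=λy_n ⇒ h·k1=z·y_n;  k2=λ(1+2/7z)y_n ⇒ h·k2=z(1+2/7z)y_n
  y_{n+1}/y_n = 1 − 1/13z + 14/13z(1+2/7z) = 1 + z + 4/13z²
  R(z) = 1 + z + 4/13z².

Need |R(x)|<1, x<0.
x=-0.77: |R|=0.4124
R=1: x+4/13x²=0 ⇒ x=−13/4=-3.2500; min R=1−1/(4·4/13)=0.1875>−1
Confirm numerically:
  x=-2.464: |R|=0.40409 <1
  x=-2.399: |R|=0.37183 <1
  x=-1.677: |R|=0.18833 <1
  x=-1.511: |R|=0.19150 <1
  x=-3.710: |R|=1.52511 >1
  x=-3.361: |R|=1.11479 >1
Stable set (-3.2500, 0).

(-3.2500, 0).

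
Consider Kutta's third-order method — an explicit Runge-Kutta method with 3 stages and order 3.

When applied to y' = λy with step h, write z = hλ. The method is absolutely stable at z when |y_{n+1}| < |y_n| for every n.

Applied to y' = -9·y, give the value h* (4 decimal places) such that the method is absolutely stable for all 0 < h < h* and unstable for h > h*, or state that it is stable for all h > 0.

(-2.5127,0); λ=-9 ⇒ h* = 0.2792.

On y'=λy, z=hλ:
  order 3, 3-stage ⇒ R(z)=1+z+z^2/2+z^3/6
  (e.g. R(-1)=0.33333, |R|=0.33333)

Boundary: |R(x)|=1, x<0.
x=-1: |R|=0.3333
|R(-2.04)|=0.3741 |R(-1.01)|=0.3283 |R(-0.59)|=0.5498
Bisect:
  x_lo=-3.4098 |R|=3.2040  x_hi=-0.1636 |R|=0.8491
  mid=-1.78670 |R|=0.14116 →hi
  mid=-2.59826 |R|=1.14624 →lo
  mid=-2.19248 |R|=0.54553 →hi
  mid=-2.39537 |R|=0.81717 →hi
  mid=-2.49682 |R|=0.97400 →hi
  mid=-2.54754 |R|=1.05813 →lo
  mid=-2.52218 |R|=1.01558 →lo
  ...
  [-2.51287,-2.51267] ⇒ x*=-2.5127
Stable set (-2.5127, 0).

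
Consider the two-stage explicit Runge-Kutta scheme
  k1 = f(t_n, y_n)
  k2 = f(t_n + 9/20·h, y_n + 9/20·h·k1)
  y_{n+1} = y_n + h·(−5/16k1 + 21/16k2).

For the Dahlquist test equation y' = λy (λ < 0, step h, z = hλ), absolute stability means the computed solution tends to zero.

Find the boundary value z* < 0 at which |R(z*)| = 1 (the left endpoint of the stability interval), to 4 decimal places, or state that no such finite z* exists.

On y'=λy, z=hλ:
  k1=λy_n ⇒ h·k1=z·y_n;  k2=λ(1+9/20z)y_n ⇒ h·k2=z(1+9/20z)y_n
  y_{n+1}/y_n = 1 − 5/16z + 21/16z(1+9/20z) = 1 + z + 189/320z²
  ⇒ R(z) = 1 + z + 189/320z².

Solve |R(x)|<1 on ℝ⁻.
x=-1: |R|=0.5906
R=1: x+189/320x²=0 ⇒ x=−320/189=-1.6931; min R=1−1/(4·189/320)=0.5767>−1
Confirm numerically:
  x=-1.626: |R|=0.93554 <1
  x=-1.243: |R|=0.66954 <1
  x=-1.208: |R|=0.65388 <1
  x=-0.945: |R|=0.58244 <1
  x=-2.017: |R|=1.38583 >1
  x=-1.811: |R|=1.12609 >1
So |R|<1 on (-1.6931, 0).

left endpoint -1.6931.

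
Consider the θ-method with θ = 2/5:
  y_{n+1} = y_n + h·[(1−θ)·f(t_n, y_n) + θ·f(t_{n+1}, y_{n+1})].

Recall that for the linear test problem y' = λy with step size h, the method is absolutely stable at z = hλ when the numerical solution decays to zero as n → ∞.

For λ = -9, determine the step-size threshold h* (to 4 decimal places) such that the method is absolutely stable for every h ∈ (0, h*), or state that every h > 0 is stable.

(-10.0000,0); λ=-9 ⇒ h* = (10)/9 = 1.1111.

Test eqn y'=λy, z=hλ:
  y_{n+1} = y_n + z·[3/5·y_n + 2/5·y_{n+1}] ⇒ (1 − 2/5z)y_{n+1} = (1 + 3/5z)y_n
  ⇒ R(z) = (1 + 3/5z)/(1 − 2/5z).

Find x<0 with |R(x)|<1.
x=-0.58: |R|=0.5292
R=−1: 1+3/5x = −1+2/5x ⇒ -1/5x=2 ⇒ x=2/(-1/5)=-10.0000
Confirm numerically:
  x=-9.211: |R|=0.96631 <1
  x=-6.988: |R|=0.84127 <1
  x=-6.474: |R|=0.80354 <1
  x=-4.036: |R|=0.54376 <1
  x=-10.584: |R|=1.02232 >1
  x=-10.087: |R|=1.00346 >1
Interval (-10.0000, 0).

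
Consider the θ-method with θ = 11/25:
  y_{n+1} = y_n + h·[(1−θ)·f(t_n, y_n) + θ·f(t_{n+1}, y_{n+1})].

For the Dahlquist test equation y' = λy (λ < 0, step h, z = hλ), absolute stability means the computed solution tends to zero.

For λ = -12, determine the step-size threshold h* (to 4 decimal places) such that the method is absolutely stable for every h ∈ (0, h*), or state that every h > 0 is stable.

(-16.6667,0); λ=-12 ⇒ h* = (50/3)/12 = 1.3889.

Set f=λy, z=hλ:
  y_{n+1} = y_n + z·[14/25·y_n + 11/25·y_{n+1}] ⇒ (1 − 11/25z)y_{n+1} = (1 + 14/25z)y_n
  so R(z) = (1 + 14/25z)/(1 − 11/25z).

Find x<0 with |R(x)|<1.
x=-0.35: |R|=0.6967
R=−1: 1+14/25x = −1+11/25x ⇒ -3/25x=2 ⇒ x=2/(-3/25)=-16.6667
Confirm numerically:
  x=-15.534: |R|=0.98265 <1
  x=-13.049: |R|=0.93561 <1
  x=-9.099: |R|=0.81851 <1
  x=-6.728: |R|=0.69885 <1
  x=-17.241: |R|=1.00803 >1
  x=-16.786: |R|=1.00171 >1
  x=-16.745: |R|=1.00112 >1
So |R|<1 on (-16.6667, 0).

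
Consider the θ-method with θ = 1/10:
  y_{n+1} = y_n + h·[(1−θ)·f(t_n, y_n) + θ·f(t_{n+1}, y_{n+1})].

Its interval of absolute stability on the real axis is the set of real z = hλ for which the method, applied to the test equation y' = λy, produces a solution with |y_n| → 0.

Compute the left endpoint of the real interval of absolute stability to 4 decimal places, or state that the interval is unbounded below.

left endpoint -2.5000.

Set f=λy, z=hλ:
  y_{n+1} = y_n + z·[9/10·y_n + 1/10·y_{n+1}] ⇒ (1 − 1/10z)y_{n+1} = (1 + 9/10z)y_n
  so R(z) = (1 + 9/10z)/(1 − 1/10z).

Need |R(x)|<1, x<0.
x=-1.09: |R|=0.0171
R=−1: 1+9/10x = −1+1/10x ⇒ -4/5x=2 ⇒ x=2/(-4/5)=-2.5000
Confirm numerically:
  x=-1.313: |R|=0.16061 <1
  x=-1.111: |R|=0.00009 <1
  x=-1.061: |R|=0.04077 <1
  x=-3.026: |R|=1.32305 >1
  x=-2.625: |R|=1.07921 >1
  x=-2.613: |R|=1.07167 >1
Stable set (-2.5000, 0).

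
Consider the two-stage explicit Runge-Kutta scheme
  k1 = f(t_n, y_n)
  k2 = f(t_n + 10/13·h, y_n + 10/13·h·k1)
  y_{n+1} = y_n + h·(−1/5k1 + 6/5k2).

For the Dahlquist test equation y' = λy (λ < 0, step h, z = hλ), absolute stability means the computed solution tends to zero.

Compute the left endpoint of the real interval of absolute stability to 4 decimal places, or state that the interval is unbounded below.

left endpoint -1.0833.

On y'=λy, z=hλ:
  k1=λy_n ⇒ h·k1=z·y_n;  k2=λ(1+10/13z)y_n ⇒ h·k2=z(1+10/13z)y_n
  y_{n+1}/y_n = 1 − 1/5z + 6/5z(1+10/13z) = 1 + z + 12/13z²
  so R(z) = 1 + z + 12/13z².

Find x<0 with |R(x)|<1.
x=-1.6: |R|=1.7631
R=1: x+12/13x²=0 ⇒ x=−13/12=-1.0833; min R=1−1/(4·12/13)=0.7292>−1
Confirm numerically:
  x=-0.940: |R|=0.87563 <1
  x=-0.630: |R|=0.73637 <1
  x=-0.515: |R|=0.72982 <1
  x=-1.483: |R|=1.54711 >1
  x=-1.420: |R|=1.44129 >1
Stable set (-1.0833, 0).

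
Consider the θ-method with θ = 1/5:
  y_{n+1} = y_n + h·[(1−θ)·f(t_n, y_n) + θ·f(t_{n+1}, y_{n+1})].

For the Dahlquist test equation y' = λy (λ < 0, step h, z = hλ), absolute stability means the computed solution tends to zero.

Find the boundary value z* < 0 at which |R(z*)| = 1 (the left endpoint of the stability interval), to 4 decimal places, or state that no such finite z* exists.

Set f=λy, z=hλ:
  y_{n+1} = y_n + z·[4/5·y_n + 1/5·y_{n+1}] ⇒ (1 − 1/5z)y_{n+1} = (1 + 4/5z)y_n
  Hence R(z) = (1 + 4/5z)/(1 − 1/5z).

Need |R(x)|<1, x<0.
x=-1.58: |R|=0.2006
R=−1: 1+4/5x = −1+1/5x ⇒ -3/5x=2 ⇒ x=2/(-3/5)=-3.3333
Confirm numerically:
  x=-2.519: |R|=0.67509 <1
  x=-2.371: |R|=0.60833 <1
  x=-1.894: |R|=0.37366 <1
  x=-1.803: |R|=0.32515 <1
  x=-3.860: |R|=1.17833 >1
  x=-3.582: |R|=1.08693 >1
So |R|<1 on (-3.3333, 0).

left endpoint -3.3333.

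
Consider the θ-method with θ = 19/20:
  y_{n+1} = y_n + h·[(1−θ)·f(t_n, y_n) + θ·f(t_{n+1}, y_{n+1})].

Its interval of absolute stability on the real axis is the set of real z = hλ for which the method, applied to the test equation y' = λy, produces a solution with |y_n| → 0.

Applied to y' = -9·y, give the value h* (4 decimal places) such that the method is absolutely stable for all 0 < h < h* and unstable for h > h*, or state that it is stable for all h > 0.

Set f=λy, z=hλ:
  y_{n+1} = y_n + z·[1/20·y_n + 19/20·y_{n+1}] ⇒ (1 − 19/20z)y_{n+1} = (1 + 1/20z)y_n
  ⇒ R(z) = (1 + 1/20z)/(1 − 19/20z).

Find x<0 with |R(x)|<1.
x=-1.03: |R|=0.4794
x=-2: |R|=0.3103
x=-10: |R|=0.0476
x=-100: |R|=0.0417
θ=19/20≥1/2 ⇒ |1+1/20x|<|1−19/20x| ∀x<0 ⇒ interval (−∞,0).

(−∞, 0) — no finite endpoint. Any h>0 works for λ=-9.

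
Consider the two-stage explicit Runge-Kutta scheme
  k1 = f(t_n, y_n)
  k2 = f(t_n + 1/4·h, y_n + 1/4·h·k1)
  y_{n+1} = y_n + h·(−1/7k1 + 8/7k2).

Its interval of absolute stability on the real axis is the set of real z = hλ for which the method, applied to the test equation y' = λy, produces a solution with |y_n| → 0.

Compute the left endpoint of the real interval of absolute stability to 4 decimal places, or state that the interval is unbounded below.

On y'=λy, z=hλ:
  k1=λy_n ⇒ h·k1=z·y_n;  k2=λ(1+1/4z)y_n ⇒ h·k2=z(1+1/4z)y_n
  y_{n+1}/y_n = 1 − 1/7z + 8/7z(1+1/4z) = 1 + z + 2/7z²
  ⇒ R(z) = 1 + z + 2/7z².

Boundary: |R(x)|=1, x<0.
x=-1.11: |R|=0.2420
R=1: x+2/7x²=0 ⇒ x=−7/2=-3.5000; min R=1−1/(4·2/7)=0.1250>−1
Confirm numerically:
  x=-2.342: |R|=0.22513 <1
  x=-1.701: |R|=0.12569 <1
  x=-1.474: |R|=0.14676 <1
  x=-4.046: |R|=1.63118 >1
  x=-3.991: |R|=1.55988 >1
  x=-3.576: |R|=1.07765 >1
Interval (-3.5000, 0).

z* = -3.5000.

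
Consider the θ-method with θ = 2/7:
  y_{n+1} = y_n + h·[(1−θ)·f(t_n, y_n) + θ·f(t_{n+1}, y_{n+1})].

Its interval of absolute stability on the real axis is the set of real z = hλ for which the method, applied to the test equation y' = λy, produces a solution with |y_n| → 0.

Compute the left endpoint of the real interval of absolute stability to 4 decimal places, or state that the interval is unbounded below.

Set f=λy, z=hλ:
  y_{n+1} = y_n + z·[5/7·y_n + 2/7·y_{n+1}] ⇒ (1 − 2/7z)y_{n+1} = (1 + 5/7z)y_n
  so R(z) = (1 + 5/7z)/(1 − 2/7z).

Boundary: |R(x)|=1, x<0.
x=-1.08: |R|=0.1747
R=−1: 1+5/7x = −1+2/7x ⇒ -3/7x=2 ⇒ x=2/(-3/7)=-4.6667
Confirm numerically:
  x=-4.212: |R|=0.91157 <1
  x=-3.300: |R|=0.69853 <1
  x=-2.775: |R|=0.54781 <1
  x=-4.917: |R|=1.04461 >1
  x=-4.751: |R|=1.01533 >1
So |R|<1 on (-4.6667, 0).

left endpoint -4.6667.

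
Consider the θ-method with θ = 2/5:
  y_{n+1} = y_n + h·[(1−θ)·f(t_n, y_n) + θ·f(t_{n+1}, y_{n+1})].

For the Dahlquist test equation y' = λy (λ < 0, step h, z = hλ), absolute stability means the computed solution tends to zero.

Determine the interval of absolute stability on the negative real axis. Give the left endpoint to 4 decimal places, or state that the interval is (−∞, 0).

(-10.0000, 0).

With y'=λy (z=hλ):
  y_{n+1} = y_n + z·[3/5·y_n + 2/5·y_{n+1}] ⇒ (1 − 2/5z)y_{n+1} = (1 + 3/5z)y_n
  R(z) = (1 + 3/5z)/(1 − 2/5z).

Solve |R(x)|<1 on ℝ⁻.
x=-0.7: |R|=0.4531
R=−1: 1+3/5x = −1+2/5x ⇒ -1/5x=2 ⇒ x=2/(-1/5)=-10.0000
Confirm numerically:
  x=-9.852: |R|=0.99401 <1
  x=-8.594: |R|=0.93663 <1
  x=-4.801: |R|=0.64395 <1
  x=-10.459: |R|=1.01771 >1
  x=-10.364: |R|=1.01415 >1
So |R|<1 on (-10.0000, 0).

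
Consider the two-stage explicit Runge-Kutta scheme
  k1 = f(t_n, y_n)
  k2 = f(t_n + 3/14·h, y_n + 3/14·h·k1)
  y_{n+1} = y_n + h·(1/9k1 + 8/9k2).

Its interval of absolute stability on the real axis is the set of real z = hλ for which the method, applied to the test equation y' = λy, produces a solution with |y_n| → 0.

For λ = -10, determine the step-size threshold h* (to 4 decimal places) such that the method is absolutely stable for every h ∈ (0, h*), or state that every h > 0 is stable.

(-5.2500,0); λ=-10 ⇒ h* = (21/4)/10 = 0.5250.

Set f=λy, z=hλ:
  k1=λy_n ⇒ h·k1=z·y_n;  k2=λ(1+3/14z)y_n ⇒ h·k2=z(1+3/14z)y_n
  y_{n+1}/y_n = 1 + 1/9z + 8/9z(1+3/14z) = 1 + z + 4/21z²
  Hence R(z) = 1 + z + 4/21z².

Solve |R(x)|<1 on ℝ⁻.
x=-1.45: |R|=0.0495
R=1: x+4/21x²=0 ⇒ x=−21/4=-5.2500; min R=1−1/(4·4/21)=-0.3125>−1
Confirm numerically:
  x=-4.575: |R|=0.41179 <1
  x=-4.229: |R|=0.17756 <1
  x=-3.049: |R|=0.27826 <1
  x=-2.849: |R|=0.30294 <1
  x=-5.775: |R|=1.57750 >1
  x=-5.288: |R|=1.03828 >1
Interval (-5.2500, 0).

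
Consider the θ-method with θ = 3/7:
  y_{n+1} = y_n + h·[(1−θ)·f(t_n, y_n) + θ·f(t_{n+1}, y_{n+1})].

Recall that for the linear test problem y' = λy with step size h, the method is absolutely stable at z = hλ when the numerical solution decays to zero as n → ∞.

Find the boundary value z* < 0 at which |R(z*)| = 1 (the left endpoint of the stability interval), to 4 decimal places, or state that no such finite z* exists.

With y'=λy (z=hλ):
  y_{n+1} = y_n + z·[4/7·y_n + 3/7·y_{n+1}] ⇒ (1 − 3/7z)y_{n+1} = (1 + 4/7z)y_n
  so R(z) = (1 + 4/7z)/(1 − 3/7z).

Boundary: |R(x)|=1, x<0.
x=-1.5: |R|=0.0870
R=−1: 1+4/7x = −1+3/7x ⇒ -1/7x=2 ⇒ x=2/(-1/7)=-14.0000
Confirm numerically:
  x=-13.272: |R|=0.98445 <1
  x=-11.976: |R|=0.95285 <1
  x=-10.172: |R|=0.89796 <1
  x=-7.333: |R|=0.77010 <1
  x=-14.384: |R|=1.00766 >1
  x=-14.049: |R|=1.00100 >1
Stable set (-14.0000, 0).

left endpoint -14.0000.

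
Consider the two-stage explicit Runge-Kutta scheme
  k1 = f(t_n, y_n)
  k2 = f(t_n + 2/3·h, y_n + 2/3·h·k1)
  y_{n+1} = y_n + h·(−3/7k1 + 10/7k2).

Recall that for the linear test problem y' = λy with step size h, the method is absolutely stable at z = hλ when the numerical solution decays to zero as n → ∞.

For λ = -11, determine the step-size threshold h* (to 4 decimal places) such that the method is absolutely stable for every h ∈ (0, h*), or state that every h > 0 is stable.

With y'=λy (z=hλ):
  k1=λy_n ⇒ h·k1=z·y_n;  k2=λ(1+2/3z)y_n ⇒ h·k2=z(1+2/3z)y_n
  y_{n+1}/y_n = 1 − 3/7z + 10/7z(1+2/3z) = 1 + z + 20/21z²
  R(z) = 1 + z + 20/21z².

Need |R(x)|<1, x<0.
x=-0.42: |R|=0.7480
R=1: x+20/21x²=0 ⇒ x=−21/20=-1.0500; min R=1−1/(4·20/21)=0.7375>−1
Confirm numerically:
  x=-0.601: |R|=0.74300 <1
  x=-0.575: |R|=0.73988 <1
  x=-0.558: |R|=0.73854 <1
  x=-1.582: |R|=1.80155 >1
  x=-1.253: |R|=1.24225 >1
So |R|<1 on (-1.0500, 0).

(-1.0500,0); λ=-11 ⇒ h* = (21/20)/11 = 0.0955.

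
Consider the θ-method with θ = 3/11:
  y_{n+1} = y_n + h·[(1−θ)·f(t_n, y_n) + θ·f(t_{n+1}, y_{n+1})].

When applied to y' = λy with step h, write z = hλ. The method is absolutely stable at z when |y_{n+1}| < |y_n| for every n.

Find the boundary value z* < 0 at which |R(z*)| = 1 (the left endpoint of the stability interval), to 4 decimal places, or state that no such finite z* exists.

left endpoint -4.4000.

Test eqn y'=λy, z=hλ:
  y_{n+1} = y_n + z·[8/11·y_n + 3/11·y_{n+1}] ⇒ (1 − 3/11z)y_{n+1} = (1 + 8/11z)y_n
  so R(z) = (1 + 8/11z)/(1 − 3/11z).

Boundary: |R(x)|=1, x<0.
x=-0.87: |R|=0.2968
R=−1: 1+8/11x = −1+3/11x ⇒ -5/11x=2 ⇒ x=2/(-5/11)=-4.4000
Confirm numerically:
  x=-3.926: |R|=0.89595 <1
  x=-3.383: |R|=0.75956 <1
  x=-2.504: |R|=0.48790 <1
  x=-2.371: |R|=0.43991 <1
  x=-4.998: |R|=1.11503 >1
  x=-4.960: |R|=1.10819 >1
  x=-4.818: |R|=1.08211 >1
Stable set (-4.4000, 0).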